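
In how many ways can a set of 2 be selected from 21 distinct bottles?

C(21,2) = 21!/(2! x (21-2)!).

Final answer: C(21,2) = 210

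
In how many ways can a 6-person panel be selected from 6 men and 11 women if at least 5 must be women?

Sum over valid woman counts:
C(11,5)C(6,1) = 2772
C(11,6)C(6,0) = 462
Total: 2772 + 462.

Final answer: 3234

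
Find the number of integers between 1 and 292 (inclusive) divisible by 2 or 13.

Multiples of 2: 146. Multiples of 13: 22. Of both (lcm=26): 11.
By inclusion-exclusion: 146 + 22 - 11.

Final answer: 157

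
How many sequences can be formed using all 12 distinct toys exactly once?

The number of ways to arrange 12 distinct objects is 12!.

Final answer: 12! = 479001600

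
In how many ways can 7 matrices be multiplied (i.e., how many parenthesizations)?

This is counted by the nth Catalan number C_n. Here n = 7 - 1 = 6.
C_n = C(2n,n) - C(2n,n+1), so C_{6} = C(12,6) - C(12,7) = 924 - 792.

Final answer: C_{6} = 132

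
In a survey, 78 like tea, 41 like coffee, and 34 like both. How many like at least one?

|A union B| = |A| + |B| - |A intersect B| = 78 + 41 - 34.

Final answer: 85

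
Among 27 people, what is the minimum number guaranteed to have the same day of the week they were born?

There are 7 possible values for day of the week they were born. With 27 people and 7 categories, by pigeonhole: ceiling(27/7).

Final answer: 4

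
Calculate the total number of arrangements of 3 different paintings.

The number of ways to arrange 3 distinct objects is 3!.

Final answer: 3! = 6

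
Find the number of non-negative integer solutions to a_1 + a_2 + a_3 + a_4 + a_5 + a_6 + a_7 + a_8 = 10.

Stars and bars with 10 stars and 7 bars:
C(10+8-1, 8-1) = C(17,7).

Final answer: C(17,7) = 19448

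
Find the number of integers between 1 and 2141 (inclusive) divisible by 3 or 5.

Multiples of 3: 713. Multiples of 5: 428. Of both (lcm=15): 142.
By inclusion-exclusion: 713 + 428 - 142.

Final answer: 999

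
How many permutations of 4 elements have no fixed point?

Derangements satisfy D(n) = (n-1)(D(n-1) + D(n-2)), starting from D(0)=1, D(1)=0.
Building up: D(2)=1, D(3)=2.
D(4) = 3 x (D(3) + D(2)) = 3 x (2 + 1).

Final answer: D(4) = 9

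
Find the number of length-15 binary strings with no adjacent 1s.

A valid string ends in 0 (append to any length-(n-1) valid string) or in 01 (append to any length-(n-2) valid string), so a(n) = a(n-1) + a(n-2) with a(1)=2, a(2)=3.
Iterating the recurrence: a(1)=2, a(2)=3, a(3)=5, a(4)=8, a(5)=13, a(6)=21, a(7)=34, a(8)=55, a(9)=89, a(10)=144, a(11)=233, a(12)=377, a(13)=610, a(14)=987, a(15)=1597.

Final answer: 1597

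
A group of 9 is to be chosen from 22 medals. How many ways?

C(22,9) = 22!/(9! x 13!).

Final answer: \binom{22}{9} = 497420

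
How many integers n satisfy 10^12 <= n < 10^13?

First digit: 9 choices (1-9). Each of the remaining 12 digits: 10 choices.
Total: 9 x 10^12.

Final answer: 9000000000000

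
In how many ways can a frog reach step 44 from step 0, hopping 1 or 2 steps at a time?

Let f(n) count the ways. The last step is size 1 or 2, so f(n) = f(n-1) + f(n-2) with f(1)=1, f(2)=2.
Building up term by term: f(1)=1, f(2)=2, f(3)=3, f(4)=5, f(5)=8, f(6)=13, f(7)=21, f(8)=34, f(9)=55, f(10)=89, f(11)=144, f(12)=233, f(13)=377, f(14)=610, f(15)=987, f(16)=1597, f(17)=2584, f(18)=4181, f(19)=6765, f(20)=10946, f(21)=17711, f(22)=28657, f(23)=46368, f(24)=75025, f(25)=121393, f(26)=196418, f(27)=317811, f(28)=514229, f(29)=832040, f(30)=1346269, f(31)=2178309, f(32)=3524578, f(33)=5702887, f(34)=9227465, f(35)=14930352, f(36)=24157817, f(37)=39088169, f(38)=63245986, f(39)=102334155, f(40)=165580141, f(41)=267914296, f(42)=433494437, f(43)=701408733, f(44)=1134903170.

Final answer: 1134903170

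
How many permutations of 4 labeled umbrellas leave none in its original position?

Use the recurrence D(n) = (n-1)(D(n-1) + D(n-2)) with D(0)=1, D(1)=0.
D(2) = 1 x (0 + 1) = 1
D(3) = 2 x (1 + 0) = 2
D(4) = 3 x (D(3) + D(2)) = 3 x (2 + 1)

Final answer: D(4) = 9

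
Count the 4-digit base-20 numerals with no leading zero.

In base 20, the leading digit has 19 choices (1..19); each of the remaining 3 digits has 20 choices.
Total: 19 x 20^3.

Final answer: 152000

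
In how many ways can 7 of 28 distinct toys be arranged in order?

P(28,7) = 28!/(28-7)! = 28!/21!.

Final answer: P(28,7) = 5967561600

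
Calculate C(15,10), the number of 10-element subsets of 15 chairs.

C(15,10) = 15!/(10! x 5!).

Final answer: \binom{15}{10} = 3003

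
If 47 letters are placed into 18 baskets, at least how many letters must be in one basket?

By the pigeonhole principle: ceiling(47/18).

Final answer: 3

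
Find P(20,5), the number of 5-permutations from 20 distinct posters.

P(20,5) = 20!/(20-5)! = 20!/15!.

Final answer: P(20,5) = 1860480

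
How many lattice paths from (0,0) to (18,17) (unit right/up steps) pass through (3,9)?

Paths (0,0)->(3,9): C(12,9) = 220.
Paths (3,9)->(18,17): C(23,8) = 490314.
By multiplication principle: 220 x 490314.

Final answer: 107869080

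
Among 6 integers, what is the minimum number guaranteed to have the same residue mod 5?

There are 5 possible values for residue mod 5. With 6 integers and 5 categories, by pigeonhole: ceiling(6/5).

Final answer: 2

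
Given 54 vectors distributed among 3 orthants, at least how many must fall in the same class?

By pigeonhole with 54 objects and 3 categories: ceiling(54/3).

Final answer: 18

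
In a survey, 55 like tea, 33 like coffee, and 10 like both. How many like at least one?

|A union B| = |A| + |B| - |A intersect B| = 55 + 33 - 10.

Final answer: 78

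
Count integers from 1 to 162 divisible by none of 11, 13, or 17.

|div by 11|=14, |div by 13|=12, |div by 17|=9.
|div by 11&13|=1, |div by 11&17|=0, |div by 13&17|=0, |div by all|=0.
By inclusion-exclusion, divisible by at least one: 14+12+9-1-0-0+0 = 34.
Not divisible by any: 162 - 34.

Final answer: 128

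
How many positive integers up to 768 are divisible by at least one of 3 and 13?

Multiples of 3: 256. Multiples of 13: 59. Of both (lcm=39): 19.
By inclusion-exclusion: 256 + 59 - 19.

Final answer: 296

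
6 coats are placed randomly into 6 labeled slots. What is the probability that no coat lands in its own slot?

D(n) = (n-1)(D(n-1) + D(n-2)), D(0)=1, D(1)=0.
Building up: D(2)=1, D(3)=2, D(4)=9, D(5)=44, D(6)=265.
Total arrangements: 6! = 720.
Probability = D(6)/6! = 53/144.

Final answer: D(6)/6! = 265/720 = 0.368056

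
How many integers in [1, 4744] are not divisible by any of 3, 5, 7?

|div by 3|=1581, |div by 5|=948, |div by 7|=677.
|div by 3&5|=316, |div by 3&7|=225, |div by 5&7|=135, |div by all|=45.
By inclusion-exclusion, divisible by at least one: 1581+948+677-316-225-135+45 = 2575.
Not divisible by any: 4744 - 2575.

Final answer: 2169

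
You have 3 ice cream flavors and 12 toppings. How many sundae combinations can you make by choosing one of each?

By the multiplication principle: 3 x 12.

Final answer: 36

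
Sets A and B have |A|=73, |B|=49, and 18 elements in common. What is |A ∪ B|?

|A union B| = |A| + |B| - |A intersect B| = 73 + 49 - 18.

Final answer: 104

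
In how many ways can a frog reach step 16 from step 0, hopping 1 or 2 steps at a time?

Let f(n) be the number of climbs. Removing the last move (1 or 2 steps) gives f(n) = f(n-1) + f(n-2); base cases f(1)=1, f(2)=2.
Building up term by term: f(1)=1, f(2)=2, f(3)=3, f(4)=5, f(5)=8, f(6)=13, f(7)=21, f(8)=34, f(9)=55, f(10)=89, f(11)=144, f(12)=233, f(13)=377, f(14)=610, f(15)=987, f(16)=1597.

Final answer: 1597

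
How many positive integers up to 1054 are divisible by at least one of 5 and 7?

Multiples of 5: 210. Multiples of 7: 150. Of both (lcm=35): 30.
By inclusion-exclusion: 210 + 150 - 30.

Final answer: 330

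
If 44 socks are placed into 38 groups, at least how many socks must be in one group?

By the pigeonhole principle: ceiling(44/38).

Final answer: 2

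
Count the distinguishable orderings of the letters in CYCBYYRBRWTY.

Letters (B:2, C:2, R:2, T:1, W:1, Y:4). Total letters: 12.
Permutations = 12!/(4! x 2! x 2! x 2!).

Final answer: 2494800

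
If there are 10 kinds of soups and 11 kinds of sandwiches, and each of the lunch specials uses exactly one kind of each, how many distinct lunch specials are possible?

By the multiplication principle: 10 x 11.

Final answer: 110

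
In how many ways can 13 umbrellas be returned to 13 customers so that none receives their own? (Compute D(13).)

Use the recurrence D(n) = (n-1)(D(n-1) + D(n-2)) with D(0)=1, D(1)=0.
D(2) = 1 x (0 + 1) = 1
D(3) = 2 x (1 + 0) = 2
D(4) = 3 x (2 + 1) = 9
D(5) = 4 x (9 + 2) = 44
D(6) = 5 x (44 + 9) = 265
D(7) = 6 x (265 + 44) = 1854
D(8) = 7 x (1854 + 265) = 14833
D(9) = 8 x (14833 + 1854) = 133496
D(10) = 9 x (133496 + 14833) = 1334961
D(11) = 10 x (1334961 + 133496) = 14684570
D(12) = 11 x (14684570 + 1334961) = 176214841
D(13) = 12 x (D(12) + D(11)) = 12 x (176214841 + 14684570)

Final answer: D(13) = 2290792932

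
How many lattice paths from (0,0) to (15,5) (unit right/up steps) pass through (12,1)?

Paths (0,0)->(12,1): C(13,1) = 13.
Paths (12,1)->(15,5): C(7,4) = 35.
By multiplication principle: 13 x 35.

Final answer: 455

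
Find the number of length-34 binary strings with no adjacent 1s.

Classify by the final bit: ...0 gives a(n-1) strings, ...01 gives a(n-2) strings. Thus a(n) = a(n-1) + a(n-2) with a(1)=2, a(2)=3.
Iterating the recurrence: a(1)=2, a(2)=3, a(3)=5, a(4)=8, a(5)=13, a(6)=21, a(7)=34, a(8)=55, a(9)=89, a(10)=144, a(11)=233, a(12)=377, a(13)=610, a(14)=987, a(15)=1597, a(16)=2584, a(17)=4181, a(18)=6765, a(19)=10946, a(20)=17711, a(21)=28657, a(22)=46368, a(23)=75025, a(24)=121393, a(25)=196418, a(26)=317811, a(27)=514229, a(28)=832040, a(29)=1346269, a(30)=2178309, a(31)=3524578, a(32)=5702887, a(33)=9227465, a(34)=14930352.

Final answer: 14930352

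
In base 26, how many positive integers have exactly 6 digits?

These are the integers in [26^5, 26^6), so the count is 26^6 - 26^5 = 25 x 26^5.

Final answer: 297034400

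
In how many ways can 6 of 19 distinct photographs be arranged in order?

P(19,6) = 19!/(19-6)! = 19!/13!.

Final answer: P(19,6) = 19535040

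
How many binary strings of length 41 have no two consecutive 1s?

A valid string ends in 0 (append to any length-(n-1) valid string) or in 01 (append to any length-(n-2) valid string), so a(n) = a(n-1) + a(n-2) with a(1)=2, a(2)=3.
Computing successive values: a(1)=2, a(2)=3, a(3)=5, a(4)=8, a(5)=13, a(6)=21, a(7)=34, a(8)=55, a(9)=89, a(10)=144, a(11)=233, a(12)=377, a(13)=610, a(14)=987, a(15)=1597, a(16)=2584, a(17)=4181, a(18)=6765, a(19)=10946, a(20)=17711, a(21)=28657, a(22)=46368, a(23)=75025, a(24)=121393, a(25)=196418, a(26)=317811, a(27)=514229, a(28)=832040, a(29)=1346269, a(30)=2178309, a(31)=3524578, a(32)=5702887, a(33)=9227465, a(34)=14930352, a(35)=24157817, a(36)=39088169, a(37)=63245986, a(38)=102334155, a(39)=165580141, a(40)=267914296, a(41)=433494437.

Final answer: 433494437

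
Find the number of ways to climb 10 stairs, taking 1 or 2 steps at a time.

Let f(n) count the ways. The last step is size 1 or 2, so f(n) = f(n-1) + f(n-2) with f(1)=1, f(2)=2.
Building up term by term: f(1)=1, f(2)=2, f(3)=3, f(4)=5, f(5)=8, f(6)=13, f(7)=21, f(8)=34, f(9)=55, f(10)=89.

Final answer: 89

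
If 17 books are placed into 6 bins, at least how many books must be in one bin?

By the pigeonhole principle: ceiling(17/6).

Final answer: 3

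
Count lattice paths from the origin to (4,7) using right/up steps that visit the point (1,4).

Paths (0,0)->(1,4): C(5,4) = 5.
Paths (1,4)->(4,7): C(6,3) = 20.
By multiplication principle: 5 x 20.

Final answer: 100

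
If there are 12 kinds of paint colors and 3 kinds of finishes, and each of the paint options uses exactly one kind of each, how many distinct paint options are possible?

By the multiplication principle: 12 x 3.

Final answer: 36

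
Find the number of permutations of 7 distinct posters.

The number of ways to arrange 7 distinct objects is 7!.

Final answer: 7! = 5040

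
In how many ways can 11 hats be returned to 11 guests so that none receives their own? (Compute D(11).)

D(n) = (n-1)(D(n-1) + D(n-2)), D(0)=1, D(1)=0.
D(2) = 1 x (0 + 1) = 1
D(3) = 2 x (1 + 0) = 2
D(4) = 3 x (2 + 1) = 9
D(5) = 4 x (9 + 2) = 44
D(6) = 5 x (44 + 9) = 265
D(7) = 6 x (265 + 44) = 1854
D(8) = 7 x (1854 + 265) = 14833
D(9) = 8 x (14833 + 1854) = 133496
D(10) = 9 x (133496 + 14833) = 1334961
D(11) = 10 x (D(10) + D(9)) = 10 x (1334961 + 133496)

Final answer: D(11) = 14684570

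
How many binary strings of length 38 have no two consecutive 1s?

Classify by the final bit: ...0 gives a(n-1) strings, ...01 gives a(n-2) strings. Thus a(n) = a(n-1) + a(n-2) with a(1)=2, a(2)=3.
Computing successive values: a(1)=2, a(2)=3, a(3)=5, a(4)=8, a(5)=13, a(6)=21, a(7)=34, a(8)=55, a(9)=89, a(10)=144, a(11)=233, a(12)=377, a(13)=610, a(14)=987, a(15)=1597, a(16)=2584, a(17)=4181, a(18)=6765, a(19)=10946, a(20)=17711, a(21)=28657, a(22)=46368, a(23)=75025, a(24)=121393, a(25)=196418, a(26)=317811, a(27)=514229, a(28)=832040, a(29)=1346269, a(30)=2178309, a(31)=3524578, a(32)=5702887, a(33)=9227465, a(34)=14930352, a(35)=24157817, a(36)=39088169, a(37)=63245986, a(38)=102334155.

Final answer: 102334155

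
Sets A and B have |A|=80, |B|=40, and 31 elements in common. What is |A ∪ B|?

|A union B| = |A| + |B| - |A intersect B| = 80 + 40 - 31.

Final answer: 89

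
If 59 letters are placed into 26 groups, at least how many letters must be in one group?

By the pigeonhole principle: ceiling(59/26).

Final answer: 3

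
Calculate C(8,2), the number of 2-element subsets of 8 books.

C(8,2) = 8!/(2! x (8-2)!).

Final answer: C(8,2) = 28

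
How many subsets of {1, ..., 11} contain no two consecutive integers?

Condition on whether n belongs to the subset: if not, any valid subset of {1, ..., n-1} works (a(n-1)); if so, n-1 is excluded and the rest is a valid subset of {1, ..., n-2} (a(n-2)). Hence a(n) = a(n-1) + a(n-2), a(1)=2, a(2)=3.
Computing successive values: a(1)=2, a(2)=3, a(3)=5, a(4)=8, a(5)=13, a(6)=21, a(7)=34, a(8)=55, a(9)=89, a(10)=144, a(11)=233.

Final answer: 233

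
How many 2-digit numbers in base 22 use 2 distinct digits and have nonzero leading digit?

First digit: 21 (nonzero). Second: 21 (not first). Third: 20, etc.
Total: 21 x 21.

Final answer: 441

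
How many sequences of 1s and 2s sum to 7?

Condition on the final move: it is a 1-step (f(n-1) ways to get there) or a 2-step (f(n-2) ways), so f(n) = f(n-1) + f(n-2), with f(1)=1, f(2)=2.
Building up term by term: f(1)=1, f(2)=2, f(3)=3, f(4)=5, f(5)=8, f(6)=13, f(7)=21.

Final answer: 21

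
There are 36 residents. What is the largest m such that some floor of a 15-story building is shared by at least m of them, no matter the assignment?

There are 15 possible values for floor of a 15-story building. With 36 residents and 15 categories, by pigeonhole: ceiling(36/15).

Final answer: 3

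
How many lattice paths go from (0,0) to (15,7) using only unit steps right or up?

Each path has 15 right steps and 7 up steps in some order (22 steps total).
Choose which 7 of the 22 steps are up: C(22,7).

Final answer: C(22,7) = 170544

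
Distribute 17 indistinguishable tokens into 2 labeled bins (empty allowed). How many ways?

Stars and bars: C(n+k-1, k-1) = C(18,1).

Final answer: C(18,1) = 18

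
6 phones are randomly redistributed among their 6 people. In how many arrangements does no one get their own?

D(n) = (n-1)(D(n-1) + D(n-2)), D(0)=1, D(1)=0.
D(2) = 1 x (0 + 1) = 1
D(3) = 2 x (1 + 0) = 2
D(4) = 3 x (2 + 1) = 9
D(5) = 4 x (9 + 2) = 44
D(6) = 5 x (D(5) + D(4)) = 5 x (44 + 9)

Final answer: D(6) = 265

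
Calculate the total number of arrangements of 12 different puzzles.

The number of ways to arrange 12 distinct objects is 12!.

Final answer: 12! = 479001600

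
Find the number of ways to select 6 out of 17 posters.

C(17,6) = 17!/(6! x (17-6)!).

Final answer: C(17,6) = 12376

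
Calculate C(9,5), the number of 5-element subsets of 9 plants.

C(9,5) = 9!/(5! x (9-5)!).

Final answer: C(9,5) = 126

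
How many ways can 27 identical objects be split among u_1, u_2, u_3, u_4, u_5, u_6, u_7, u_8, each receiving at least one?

Substitute u'_i = u_i - 1 (so u'_i >= 0). Then sum u'_i = 27 - 8 = 19.
Stars and bars: C(19+8-1, 8-1) = C(26,7).

Final answer: C(26,7) = 657800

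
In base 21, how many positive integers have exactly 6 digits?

These are the integers in [21^5, 21^6), so the count is 21^6 - 21^5 = 20 x 21^5.

Final answer: 81682020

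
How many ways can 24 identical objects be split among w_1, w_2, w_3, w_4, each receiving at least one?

Substitute w'_i = w_i - 1 (so w'_i >= 0). Then sum w'_i = 24 - 4 = 20.
Stars and bars: C(20+4-1, 4-1) = C(23,3).

Final answer: C(23,3) = 1771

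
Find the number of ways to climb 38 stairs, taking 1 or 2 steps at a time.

Let f(n) be the number of climbs. Removing the last move (1 or 2 steps) gives f(n) = f(n-1) + f(n-2); base cases f(1)=1, f(2)=2.
Computing successive values: f(1)=1, f(2)=2, f(3)=3, f(4)=5, f(5)=8, f(6)=13, f(7)=21, f(8)=34, f(9)=55, f(10)=89, f(11)=144, f(12)=233, f(13)=377, f(14)=610, f(15)=987, f(16)=1597, f(17)=2584, f(18)=4181, f(19)=6765, f(20)=10946, f(21)=17711, f(22)=28657, f(23)=46368, f(24)=75025, f(25)=121393, f(26)=196418, f(27)=317811, f(28)=514229, f(29)=832040, f(30)=1346269, f(31)=2178309, f(32)=3524578, f(33)=5702887, f(34)=9227465, f(35)=14930352, f(36)=24157817, f(37)=39088169, f(38)=63245986.

Final answer: 63245986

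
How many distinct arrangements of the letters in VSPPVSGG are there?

Letters (G:2, P:2, S:2, V:2). Total letters: 8.
Permutations = 8!/(2! x 2! x 2! x 2!).

Final answer: 2520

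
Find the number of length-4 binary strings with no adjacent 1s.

A valid string ends in 0 (append to any length-(n-1) valid string) or in 01 (append to any length-(n-2) valid string), so a(n) = a(n-1) + a(n-2) with a(1)=2, a(2)=3.
Building up term by term: a(1)=2, a(2)=3, a(3)=5, a(4)=8.

Final answer: 8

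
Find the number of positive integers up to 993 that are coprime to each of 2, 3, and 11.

|div by 2|=496, |div by 3|=331, |div by 11|=90.
|div by 2&3|=165, |div by 2&11|=45, |div by 3&11|=30, |div by all|=15.
By inclusion-exclusion, divisible by at least one: 496+331+90-165-45-30+15 = 692.
Not divisible by any: 993 - 692.

Final answer: 301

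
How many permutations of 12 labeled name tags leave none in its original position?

Derangements satisfy D(n) = (n-1)(D(n-1) + D(n-2)), starting from D(0)=1, D(1)=0.
D(2) = 1 x (0 + 1) = 1
D(3) = 2 x (1 + 0) = 2
D(4) = 3 x (2 + 1) = 9
D(5) = 4 x (9 + 2) = 44
D(6) = 5 x (44 + 9) = 265
D(7) = 6 x (265 + 44) = 1854
D(8) = 7 x (1854 + 265) = 14833
D(9) = 8 x (14833 + 1854) = 133496
D(10) = 9 x (133496 + 14833) = 1334961
D(11) = 10 x (1334961 + 133496) = 14684570
D(12) = 11 x (D(11) + D(10)) = 11 x (14684570 + 1334961)

Final answer: D(12) = 176214841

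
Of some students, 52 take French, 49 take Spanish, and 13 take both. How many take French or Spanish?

|A union B| = |A| + |B| - |A intersect B| = 52 + 49 - 13.

Final answer: 88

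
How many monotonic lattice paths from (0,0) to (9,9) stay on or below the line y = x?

Total monotonic paths to (9,9): C(18,9) = 48620.
By the reflection principle, paths that go above the diagonal number C(18,10) = 43758.
Valid Dyck paths: 48620 - 43758.
(This is the Catalan number C_{9}.)

Final answer: C_{9} = 4862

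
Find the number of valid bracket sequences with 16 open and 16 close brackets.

This is a standard Catalan-number count: the answer is C_n. Here n = 16 (pairs).
C_n = C(2n,n) - C(2n,n+1), so C_{16} = C(32,16) - C(32,17) = 601080390 - 565722720.

Final answer: C_{16} = 35357670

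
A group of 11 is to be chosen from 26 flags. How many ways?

C(26,11) = 26!/(11! x 15!).

Final answer: \binom{26}{11} = 7726160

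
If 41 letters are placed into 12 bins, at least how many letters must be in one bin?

By the pigeonhole principle: ceiling(41/12).

Final answer: 4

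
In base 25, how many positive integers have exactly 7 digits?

In base 25, the leading digit has 24 choices (1..24); each of the remaining 6 digits has 25 choices.
Total: 24 x 25^6.

Final answer: 5859375000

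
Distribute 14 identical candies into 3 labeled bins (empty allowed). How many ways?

Stars and bars: C(n+k-1, k-1) = C(16,2).

Final answer: C(16,2) = 120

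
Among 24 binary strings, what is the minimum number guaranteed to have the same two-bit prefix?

There are 4 possible values for two-bit prefix. With 24 binary strings and 4 categories, by pigeonhole: ceiling(24/4).

Final answer: 6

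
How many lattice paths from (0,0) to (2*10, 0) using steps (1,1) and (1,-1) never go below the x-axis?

Total monotonic paths to (10,10): C(20,10) = 184756.
By the reflection principle, paths that go above the diagonal number C(20,11) = 167960.
Valid Dyck paths: 184756 - 167960.
(This is the Catalan number C_{10}.)

Final answer: C_{10} = 16796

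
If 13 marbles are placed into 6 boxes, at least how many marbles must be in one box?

By the pigeonhole principle: ceiling(13/6).

Final answer: 3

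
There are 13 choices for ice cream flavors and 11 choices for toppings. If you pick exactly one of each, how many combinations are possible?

By the multiplication principle: 13 x 11.

Final answer: 143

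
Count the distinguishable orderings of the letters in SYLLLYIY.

Letters (I:1, L:3, S:1, Y:3). Total letters: 8.
Permutations = 8!/(3! x 3!).

Final answer: 1120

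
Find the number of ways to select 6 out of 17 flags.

C(17,6) = 17!/(6! x (17-6)!).

Final answer: C(17,6) = 12376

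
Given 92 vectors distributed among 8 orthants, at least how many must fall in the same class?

By pigeonhole with 92 objects and 8 categories: ceiling(92/8).

Final answer: 12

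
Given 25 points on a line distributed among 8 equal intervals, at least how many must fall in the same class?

By pigeonhole with 25 objects and 8 categories: ceiling(25/8).

Final answer: 4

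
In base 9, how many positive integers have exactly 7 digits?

In base 9, the leading digit has 8 choices (1..8); each of the remaining 6 digits has 9 choices.
Total: 8 x 9^6.

Final answer: 4251528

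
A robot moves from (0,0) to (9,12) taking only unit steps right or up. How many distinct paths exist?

Each path has 9 right steps and 12 up steps in some order (21 steps total).
Choose which 12 of the 21 steps are up: C(21,12).

Final answer: C(21,12) = 293930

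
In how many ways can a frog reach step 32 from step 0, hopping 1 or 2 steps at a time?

Let f(n) count the ways. The last step is size 1 or 2, so f(n) = f(n-1) + f(n-2) with f(1)=1, f(2)=2.
Building up term by term: f(1)=1, f(2)=2, f(3)=3, f(4)=5, f(5)=8, f(6)=13, f(7)=21, f(8)=34, f(9)=55, f(10)=89, f(11)=144, f(12)=233, f(13)=377, f(14)=610, f(15)=987, f(16)=1597, f(17)=2584, f(18)=4181, f(19)=6765, f(20)=10946, f(21)=17711, f(22)=28657, f(23)=46368, f(24)=75025, f(25)=121393, f(26)=196418, f(27)=317811, f(28)=514229, f(29)=832040, f(30)=1346269, f(31)=2178309, f(32)=3524578.

Final answer: 3524578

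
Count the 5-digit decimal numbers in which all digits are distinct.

First digit: 9 (not 0). Second: 9 (not first). Third: 8, etc.
Total: 9 x 9 x 8 x 7 x 6.

Final answer: 27216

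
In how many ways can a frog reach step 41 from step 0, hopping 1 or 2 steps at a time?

Let f(n) be the number of climbs. Removing the last move (1 or 2 steps) gives f(n) = f(n-1) + f(n-2); base cases f(1)=1, f(2)=2.
Building up term by term: f(1)=1, f(2)=2, f(3)=3, f(4)=5, f(5)=8, f(6)=13, f(7)=21, f(8)=34, f(9)=55, f(10)=89, f(11)=144, f(12)=233, f(13)=377, f(14)=610, f(15)=987, f(16)=1597, f(17)=2584, f(18)=4181, f(19)=6765, f(20)=10946, f(21)=17711, f(22)=28657, f(23)=46368, f(24)=75025, f(25)=121393, f(26)=196418, f(27)=317811, f(28)=514229, f(29)=832040, f(30)=1346269, f(31)=2178309, f(32)=3524578, f(33)=5702887, f(34)=9227465, f(35)=14930352, f(36)=24157817, f(37)=39088169, f(38)=63245986, f(39)=102334155, f(40)=165580141, f(41)=267914296.

Final answer: 267914296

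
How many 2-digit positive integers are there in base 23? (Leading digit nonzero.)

These are the integers in [23^1, 23^2), so the count is 23^2 - 23^1 = 22 x 23^1.

Final answer: 506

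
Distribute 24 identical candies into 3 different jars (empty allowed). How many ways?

Stars and bars: C(n+k-1, k-1) = C(26,2).

Final answer: C(26,2) = 325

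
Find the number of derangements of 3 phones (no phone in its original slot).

Use the recurrence D(n) = (n-1)(D(n-1) + D(n-2)) with D(0)=1, D(1)=0.
D(2) = 1 x (0 + 1) = 1
D(3) = 2 x (D(2) + D(1)) = 2 x (1 + 0)

Final answer: D(3) = 2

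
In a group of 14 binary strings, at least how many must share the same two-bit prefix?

There are 4 possible values for two-bit prefix. With 14 binary strings and 4 categories, by pigeonhole: ceiling(14/4).

Final answer: 4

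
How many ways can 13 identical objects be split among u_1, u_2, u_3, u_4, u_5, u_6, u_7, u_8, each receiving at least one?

Substitute u'_i = u_i - 1 (so u'_i >= 0). Then sum u'_i = 13 - 8 = 5.
Stars and bars: C(5+8-1, 8-1) = C(12,7).

Final answer: C(12,7) = 792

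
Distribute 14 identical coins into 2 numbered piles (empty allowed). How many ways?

Stars and bars: C(n+k-1, k-1) = C(15,1).

Final answer: C(15,1) = 15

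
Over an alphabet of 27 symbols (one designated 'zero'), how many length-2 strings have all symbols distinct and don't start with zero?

The leading digit has 26 choices (anything but zero); the next has 26 (anything but the first), then 25, and so on, one fewer each time.
Total: 26 x 26.

Final answer: 676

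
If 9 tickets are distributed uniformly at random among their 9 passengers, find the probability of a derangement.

Derangements satisfy D(n) = (n-1)(D(n-1) + D(n-2)), starting from D(0)=1, D(1)=0.
Building up: D(2)=1, D(3)=2, D(4)=9, D(5)=44, D(6)=265, D(7)=1854, D(8)=14833, D(9)=133496.
Total arrangements: 9! = 362880.
Probability = D(9)/9! = 16687/45360.

Final answer: D(9)/9! = 133496/362880 = 0.367879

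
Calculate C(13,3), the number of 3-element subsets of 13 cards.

C(13,3) = 13!/(3! x (13-3)!).

Final answer: C(13,3) = 286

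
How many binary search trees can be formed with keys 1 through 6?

The structures are counted by the Catalan number C_n. Here n = 6.
Using C_0 = 1 and C_(k+1) = C_k x 2(2k+1)/(k+2), build up term by term: C_1=1, C_2=2, C_3=5, C_4=14, C_5=42, C_6=132.

Final answer: C_{6} = 132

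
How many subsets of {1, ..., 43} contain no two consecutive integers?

Let a(n) count such subsets of {1, ..., n}. Either n is excluded (a(n-1) ways) or n is included, forcing n-1 out (a(n-2) ways), so a(n) = a(n-1) + a(n-2) with a(1)=2, a(2)=3.
Computing successive values: a(1)=2, a(2)=3, a(3)=5, a(4)=8, a(5)=13, a(6)=21, a(7)=34, a(8)=55, a(9)=89, a(10)=144, a(11)=233, a(12)=377, a(13)=610, a(14)=987, a(15)=1597, a(16)=2584, a(17)=4181, a(18)=6765, a(19)=10946, a(20)=17711, a(21)=28657, a(22)=46368, a(23)=75025, a(24)=121393, a(25)=196418, a(26)=317811, a(27)=514229, a(28)=832040, a(29)=1346269, a(30)=2178309, a(31)=3524578, a(32)=5702887, a(33)=9227465, a(34)=14930352, a(35)=24157817, a(36)=39088169, a(37)=63245986, a(38)=102334155, a(39)=165580141, a(40)=267914296, a(41)=433494437, a(42)=701408733, a(43)=1134903170.

Final answer: 1134903170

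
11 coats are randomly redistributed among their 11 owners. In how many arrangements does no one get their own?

Use the recurrence D(n) = (n-1)(D(n-1) + D(n-2)) with D(0)=1, D(1)=0.
D(2) = 1 x (0 + 1) = 1
D(3) = 2 x (1 + 0) = 2
D(4) = 3 x (2 + 1) = 9
D(5) = 4 x (9 + 2) = 44
D(6) = 5 x (44 + 9) = 265
D(7) = 6 x (265 + 44) = 1854
D(8) = 7 x (1854 + 265) = 14833
D(9) = 8 x (14833 + 1854) = 133496
D(10) = 9 x (133496 + 14833) = 1334961
D(11) = 10 x (D(10) + D(9)) = 10 x (1334961 + 133496)

Final answer: D(11) = 14684570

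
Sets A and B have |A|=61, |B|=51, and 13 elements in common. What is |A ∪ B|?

|A union B| = |A| + |B| - |A intersect B| = 61 + 51 - 13.

Final answer: 99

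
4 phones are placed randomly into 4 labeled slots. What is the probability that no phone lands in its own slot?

Use the recurrence D(n) = (n-1)(D(n-1) + D(n-2)) with D(0)=1, D(1)=0.
Building up: D(2)=1, D(3)=2, D(4)=9.
Total arrangements: 4! = 24.
Probability = D(4)/4! = 3/8.

Final answer: D(4)/4! = 9/24 = 0.375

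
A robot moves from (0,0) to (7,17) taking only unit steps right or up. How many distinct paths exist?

Each path has 7 right steps and 17 up steps in some order (24 steps total).
Choose which 17 of the 24 steps are up: C(24,17).

Final answer: C(24,17) = 346104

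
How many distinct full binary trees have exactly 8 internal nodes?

The structures are counted by the Catalan number C_n. Here n = 8.
C_n = (2n)!/(n!(n+1)!), so C_{8} = 16!/(8! x 9!) = C(16,8)/9 = 12870/9.

Final answer: C_{8} = 1430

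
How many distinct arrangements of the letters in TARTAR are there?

Letters (A:2, R:2, T:2). Total letters: 6.
Permutations = 6!/(2! x 2! x 2!).

Final answer: 90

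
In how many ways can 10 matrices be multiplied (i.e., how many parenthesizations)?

The structures are counted by the Catalan number C_n. Here n = 10 - 1 = 9.
C_n = C(2n,n)/(n+1), so C_{9} = C(18,9)/10 = 48620/10.

Final answer: C_{9} = 4862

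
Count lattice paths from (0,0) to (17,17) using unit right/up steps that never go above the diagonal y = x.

Total monotonic paths to (17,17): C(34,17) = 2333606220.
Paths that cross above y=x (reflection bijection): C(34,18) = 2203961430.
Valid Dyck paths: 2333606220 - 2203961430.
(These counts are the Catalan numbers.)

Final answer: C_{17} = 129644790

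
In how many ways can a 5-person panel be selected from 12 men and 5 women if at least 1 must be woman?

Sum over valid woman counts:
C(5,1)C(12,4) = 2475
C(5,2)C(12,3) = 2200
C(5,3)C(12,2) = 660
C(5,4)C(12,1) = 60
C(5,5)C(12,0) = 1
Total: 2475 + 2200 + 660 + 60 + 1.

Final answer: 5396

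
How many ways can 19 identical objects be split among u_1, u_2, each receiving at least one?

Substitute u'_i = u_i - 1 (so u'_i >= 0). Then sum u'_i = 19 - 2 = 17.
Stars and bars: C(17+2-1, 2-1) = C(18,1).

Final answer: C(18,1) = 18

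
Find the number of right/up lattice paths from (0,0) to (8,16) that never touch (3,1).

Total paths to (8,16): C(24,16) = 735471.
Paths through (3,1): C(4,1) x C(20,15) = 62016.
Avoiding (3,1): 735471 - 62016.

Final answer: 673455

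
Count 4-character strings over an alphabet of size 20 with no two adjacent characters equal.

First character: 20 choices. Each subsequent: 19 choices (must differ from the previous one).
Total: 20 x 19^3.

Final answer: 20 x 19^{3} = 137180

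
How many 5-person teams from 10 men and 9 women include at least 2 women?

Sum over valid woman counts:
C(9,2)C(10,3) = 4320
C(9,3)C(10,2) = 3780
C(9,4)C(10,1) = 1260
C(9,5)C(10,0) = 126
Total: 4320 + 3780 + 1260 + 126.

Final answer: 9486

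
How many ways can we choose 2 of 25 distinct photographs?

C(25,2) = 25!/(2! x (25-2)!).

Final answer: C(25,2) = 300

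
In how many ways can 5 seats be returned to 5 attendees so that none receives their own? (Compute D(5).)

D(n) = (n-1)(D(n-1) + D(n-2)), D(0)=1, D(1)=0.
D(2) = 1 x (0 + 1) = 1
D(3) = 2 x (1 + 0) = 2
D(4) = 3 x (2 + 1) = 9
D(5) = 4 x (D(4) + D(3)) = 4 x (9 + 2)

Final answer: D(5) = 44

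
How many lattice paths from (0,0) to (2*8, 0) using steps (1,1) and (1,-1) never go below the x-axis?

Total monotonic paths to (8,8): C(16,8) = 12870.
By the reflection principle, paths that go above the diagonal number C(16,9) = 11440.
Valid Dyck paths: 12870 - 11440.
(These counts are the Catalan numbers.)

Final answer: C_{8} = 1430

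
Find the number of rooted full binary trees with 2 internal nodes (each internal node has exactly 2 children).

This is a standard Catalan-number count: the answer is C_n. Here n = 2.
C_n = C(2n,n) - C(2n,n+1), so C_{2} = C(4,2) - C(4,3) = 6 - 4.

Final answer: C_{2} = 2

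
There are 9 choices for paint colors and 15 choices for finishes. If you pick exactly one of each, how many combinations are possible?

By the multiplication principle: 9 x 15.

Final answer: 135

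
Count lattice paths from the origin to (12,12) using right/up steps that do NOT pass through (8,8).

Total paths to (12,12): C(24,12) = 2704156.
Paths through (8,8): C(16,8) x C(8,4) = 900900.
Avoiding (8,8): 2704156 - 900900.

Final answer: 1803256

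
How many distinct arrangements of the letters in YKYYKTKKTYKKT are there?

Letters (K:6, T:3, Y:4). Total letters: 13.
Permutations = 13!/(6! x 4! x 3!).

Final answer: 60060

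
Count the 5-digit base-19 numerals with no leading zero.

Leading digit: 18 options (nonzero). Other 4 digit(s): 19 options each.
Total: 18 x 19^4.

Final answer: 2345778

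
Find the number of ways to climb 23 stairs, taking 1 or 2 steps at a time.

Condition on the final move: it is a 1-step (f(n-1) ways to get there) or a 2-step (f(n-2) ways), so f(n) = f(n-1) + f(n-2), with f(1)=1, f(2)=2.
Building up term by term: f(1)=1, f(2)=2, f(3)=3, f(4)=5, f(5)=8, f(6)=13, f(7)=21, f(8)=34, f(9)=55, f(10)=89, f(11)=144, f(12)=233, f(13)=377, f(14)=610, f(15)=987, f(16)=1597, f(17)=2584, f(18)=4181, f(19)=6765, f(20)=10946, f(21)=17711, f(22)=28657, f(23)=46368.

Final answer: 46368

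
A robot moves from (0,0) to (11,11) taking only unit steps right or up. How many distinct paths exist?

Each path has 11 right steps and 11 up steps in some order (22 steps total).
Choose which 11 of the 22 steps are up: C(22,11).

Final answer: C(22,11) = 705432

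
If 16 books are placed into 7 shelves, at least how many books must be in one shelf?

By the pigeonhole principle: ceiling(16/7).

Final answer: 3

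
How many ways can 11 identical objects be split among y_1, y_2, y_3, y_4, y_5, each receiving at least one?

Substitute y'_i = y_i - 1 (so y'_i >= 0). Then sum y'_i = 11 - 5 = 6.
Stars and bars: C(6+5-1, 5-1) = C(10,4).

Final answer: C(10,4) = 210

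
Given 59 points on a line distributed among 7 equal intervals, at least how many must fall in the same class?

By pigeonhole with 59 objects and 7 categories: ceiling(59/7).

Final answer: 9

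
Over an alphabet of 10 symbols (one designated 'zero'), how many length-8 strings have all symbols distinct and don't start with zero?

The leading digit has 9 choices (anything but zero); the next has 9 (anything but the first), then 8, and so on, one fewer each time.
Total: 9 x 9 x 8 x 7 x 6 x 5 x 4 x 3.

Final answer: 1632960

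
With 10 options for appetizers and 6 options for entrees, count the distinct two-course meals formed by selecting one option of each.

By the multiplication principle: 10 x 6.

Final answer: 60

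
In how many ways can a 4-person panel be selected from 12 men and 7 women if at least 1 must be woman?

Sum over valid woman counts:
C(7,1)C(12,3) = 1540
C(7,2)C(12,2) = 1386
C(7,3)C(12,1) = 420
C(7,4)C(12,0) = 35
Total: 1540 + 1386 + 420 + 35.

Final answer: 3381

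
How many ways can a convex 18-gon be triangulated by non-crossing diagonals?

This is a standard Catalan-number count: the answer is C_n. Here n = 18 - 2 = 16.
C_n = C(2n,n) - C(2n,n+1), so C_{16} = C(32,16) - C(32,17) = 601080390 - 565722720.

Final answer: C_{16} = 35357670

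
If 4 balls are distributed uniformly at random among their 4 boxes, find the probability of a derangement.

Derangements satisfy D(n) = (n-1)(D(n-1) + D(n-2)), starting from D(0)=1, D(1)=0.
Building up: D(2)=1, D(3)=2, D(4)=9.
Total arrangements: 4! = 24.
Probability = D(4)/4! = 3/8.

Final answer: D(4)/4! = 9/24 = 0.375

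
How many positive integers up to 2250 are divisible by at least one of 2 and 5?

Multiples of 2: 1125. Multiples of 5: 450. Of both (lcm=10): 225.
By inclusion-exclusion: 1125 + 450 - 225.

Final answer: 1350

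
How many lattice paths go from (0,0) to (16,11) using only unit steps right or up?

Each path has 16 right steps and 11 up steps in some order (27 steps total).
Choose which 11 of the 27 steps are up: C(27,11).

Final answer: C(27,11) = 13037895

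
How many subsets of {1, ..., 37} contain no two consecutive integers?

Condition on whether n belongs to the subset: if not, any valid subset of {1, ..., n-1} works (a(n-1)); if so, n-1 is excluded and the rest is a valid subset of {1, ..., n-2} (a(n-2)). Hence a(n) = a(n-1) + a(n-2), a(1)=2, a(2)=3.
Computing successive values: a(1)=2, a(2)=3, a(3)=5, a(4)=8, a(5)=13, a(6)=21, a(7)=34, a(8)=55, a(9)=89, a(10)=144, a(11)=233, a(12)=377, a(13)=610, a(14)=987, a(15)=1597, a(16)=2584, a(17)=4181, a(18)=6765, a(19)=10946, a(20)=17711, a(21)=28657, a(22)=46368, a(23)=75025, a(24)=121393, a(25)=196418, a(26)=317811, a(27)=514229, a(28)=832040, a(29)=1346269, a(30)=2178309, a(31)=3524578, a(32)=5702887, a(33)=9227465, a(34)=14930352, a(35)=24157817, a(36)=39088169, a(37)=63245986.

Final answer: 63245986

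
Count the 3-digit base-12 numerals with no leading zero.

Leading digit: 11 options (nonzero). Other 2 digit(s): 12 options each.
Total: 11 x 12^2.

Final answer: 1584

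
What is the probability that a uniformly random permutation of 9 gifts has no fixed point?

Derangements satisfy D(n) = (n-1)(D(n-1) + D(n-2)), starting from D(0)=1, D(1)=0.
Building up: D(2)=1, D(3)=2, D(4)=9, D(5)=44, D(6)=265, D(7)=1854, D(8)=14833, D(9)=133496.
Total arrangements: 9! = 362880.
Probability = D(9)/9! = 16687/45360.

Final answer: D(9)/9! = 133496/362880 = 0.367879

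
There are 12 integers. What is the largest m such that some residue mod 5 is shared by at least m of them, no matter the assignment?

There are 5 possible values for residue mod 5. With 12 integers and 5 categories, by pigeonhole: ceiling(12/5).

Final answer: 3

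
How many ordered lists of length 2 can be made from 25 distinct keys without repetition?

P(25,2) = 25!/(25-2)! = 25!/23!.

Final answer: P(25,2) = 600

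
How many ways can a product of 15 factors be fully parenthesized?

The structures are counted by the Catalan number C_n. Here n = 15 - 1 = 14.
C_n = C(2n,n)/(n+1), so C_{14} = C(28,14)/15 = 40116600/15.

Final answer: C_{14} = 2674440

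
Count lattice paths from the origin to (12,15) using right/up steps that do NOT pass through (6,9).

Total paths to (12,15): C(27,15) = 17383860.
Paths through (6,9): C(15,9) x C(12,6) = 4624620.
Avoiding (6,9): 17383860 - 4624620.

Final answer: 12759240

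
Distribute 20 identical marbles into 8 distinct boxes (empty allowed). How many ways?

Stars and bars: C(n+k-1, k-1) = C(27,7).

Final answer: C(27,7) = 888030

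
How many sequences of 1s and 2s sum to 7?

Let f(n) be the number of climbs. Removing the last move (1 or 2 steps) gives f(n) = f(n-1) + f(n-2); base cases f(1)=1, f(2)=2.
Iterating the recurrence: f(1)=1, f(2)=2, f(3)=3, f(4)=5, f(5)=8, f(6)=13, f(7)=21.

Final answer: 21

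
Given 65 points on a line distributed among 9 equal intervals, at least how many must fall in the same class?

By pigeonhole with 65 objects and 9 categories: ceiling(65/9).

Final answer: 8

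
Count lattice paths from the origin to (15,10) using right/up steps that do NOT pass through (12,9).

Total paths to (15,10): C(25,10) = 3268760.
Paths through (12,9): C(21,9) x C(4,1) = 1175720.
Avoiding (12,9): 3268760 - 1175720.

Final answer: 2093040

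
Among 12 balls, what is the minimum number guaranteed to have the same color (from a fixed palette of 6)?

There are 6 possible values for color (from a fixed palette of 6). With 12 balls and 6 categories, by pigeonhole: ceiling(12/6).

Final answer: 2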